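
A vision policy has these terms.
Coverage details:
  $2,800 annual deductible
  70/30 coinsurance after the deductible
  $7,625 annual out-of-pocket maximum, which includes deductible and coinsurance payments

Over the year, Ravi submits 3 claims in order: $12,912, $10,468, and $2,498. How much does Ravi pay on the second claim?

$1,791.40

#1 ($12,912): deductible takes $2,800, $10,112 remains; member's 30% is $3,033.60. Member pays $5,833.60; OOP now $5,833.60.
#2 ($10,468): 30% coinsurance on $10,468 = $3,140.40. OOP would hit $8,974 > $7,625, so the cap limits the member to $7,625 − $5,833.60 = $1,791.40.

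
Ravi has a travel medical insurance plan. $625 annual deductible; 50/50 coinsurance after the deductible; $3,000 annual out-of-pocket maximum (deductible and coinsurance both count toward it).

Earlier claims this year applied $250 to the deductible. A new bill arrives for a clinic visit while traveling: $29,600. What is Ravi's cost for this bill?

$250 of the $625 deductible is already met, leaving $375.
That leaves $29,600 − $375 = $29,225 for coinsurance.
Traveler's 50% share of $29,225 is $14,612.50.
Traveler responsibility before any cap: $375 + $14,612.50 = $14,987.50.
Year-to-date out-of-pocket would reach $250 + $14,987.50 = $15,237.50, above the $3,000 maximum, so the traveler pays only $3,000 − $250 = $2,750.

$2,750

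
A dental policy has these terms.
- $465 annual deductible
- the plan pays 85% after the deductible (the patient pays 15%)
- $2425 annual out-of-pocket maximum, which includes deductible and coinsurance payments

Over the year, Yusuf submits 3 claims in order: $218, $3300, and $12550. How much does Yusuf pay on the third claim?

$1502.05

Claim 1 — $218: fully absorbed by the deductible. Patient pays $218; OOP now $218.
Claim 2 — $3300: $247 to deductible, leaving $3053; coinsurance $3053 × 15% = $457.95. Patient owes $704.95 (running OOP $922.95).
Claim 3 — $12550: deductible met; 15% of $12550 = $1882.50. OOP would hit $2805.45 > $2425, so the cap limits the patient to $2425 − $922.95 = $1502.05.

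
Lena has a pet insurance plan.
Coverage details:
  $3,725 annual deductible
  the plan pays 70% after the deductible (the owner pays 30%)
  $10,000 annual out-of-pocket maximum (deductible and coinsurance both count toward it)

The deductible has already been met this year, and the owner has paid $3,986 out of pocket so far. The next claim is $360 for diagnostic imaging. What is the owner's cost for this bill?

$108

The deductible is already satisfied, so the full bill goes to coinsurance.
30% of $360 = $108 falls to the owner.
Year-to-date out-of-pocket becomes $3,986 + $108 = $4,094, still under the $10,000 maximum, so no cap applies.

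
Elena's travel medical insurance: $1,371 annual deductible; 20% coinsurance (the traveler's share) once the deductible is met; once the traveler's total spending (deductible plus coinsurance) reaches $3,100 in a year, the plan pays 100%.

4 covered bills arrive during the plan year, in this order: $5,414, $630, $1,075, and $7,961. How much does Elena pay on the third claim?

Bill 1, $5,414: $1,371 finishes the deductible; $4,043 goes to coinsurance; traveler's 20% is $808.60. Traveler owes $2,179.60 (running OOP $2,179.60).
Bill 2, $630: deductible met; 20% of $630 = $126. Traveler pays $126; OOP now $2,305.60.
Bill 3, $1,075: deductible already satisfied, so traveler's share is 20% × $1,075 = $215. Cost to traveler: $215. OOP to date $2,520.60.

$215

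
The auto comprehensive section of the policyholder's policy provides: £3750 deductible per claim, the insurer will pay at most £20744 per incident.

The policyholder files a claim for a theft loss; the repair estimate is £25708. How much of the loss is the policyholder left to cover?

£4964

Subtract the deductible: £25708 − £3750 = £21958.
£21958 exceeds the £20744 limit, so the insurer pays the limit: £20744.
Out of pocket: £25708 − £20744 = £4964.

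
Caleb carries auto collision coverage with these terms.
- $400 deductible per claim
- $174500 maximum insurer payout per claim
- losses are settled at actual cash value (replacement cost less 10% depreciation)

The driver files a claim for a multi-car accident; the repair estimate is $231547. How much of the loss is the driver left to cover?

$57047

Actual cash value after 10% depreciation: $231547 × 90% = $208392.30.
Subtract the deductible: $208392.30 − $400 = $207992.30.
$207992.30 exceeds the $174500 limit, so the insurer pays the limit: $174500.
The driver bears the rest of the original loss: $231547 − $174500 = $57047.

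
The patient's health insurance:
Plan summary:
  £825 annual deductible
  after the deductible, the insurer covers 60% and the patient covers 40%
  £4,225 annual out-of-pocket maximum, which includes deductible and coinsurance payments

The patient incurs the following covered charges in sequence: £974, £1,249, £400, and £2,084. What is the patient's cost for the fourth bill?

£833.60

Claim 1 — £974: deductible takes £825, £149 remains; 40% of £149 = £59.60. Patient pays £884.60; OOP now £884.60.
Claim 2 — £1,249: 40% coinsurance on £1,249 = £499.60. Patient pays £499.60; OOP now £1,384.20.
Claim 3 — £400: deductible already satisfied, so patient's share is 40% × £400 = £160. Cost to patient: £160. OOP to date £1,544.20.
Claim 4 — £2,084: deductible already satisfied, so patient's share is 40% × £2,084 = £833.60. Cost to patient: £833.60. OOP to date £2,377.80.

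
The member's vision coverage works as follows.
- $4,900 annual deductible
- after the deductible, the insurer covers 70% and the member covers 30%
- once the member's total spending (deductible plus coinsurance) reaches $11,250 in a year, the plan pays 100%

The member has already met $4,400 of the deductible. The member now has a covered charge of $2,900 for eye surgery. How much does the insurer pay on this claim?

$1,680

$4,400 of the $4,900 deductible is already met, leaving $500.
That leaves $2,900 − $500 = $2,400 for coinsurance.
Member's 30% share of $2,400 is $720.
That puts the member's cost at $500 + $720 = $1,220 before any cap.
Cumulative spending $4,400 + $1,220 = $5,620 stays under the $11,250 maximum.
Insurer pays the balance: $2,900 − $1,220 = $1,680.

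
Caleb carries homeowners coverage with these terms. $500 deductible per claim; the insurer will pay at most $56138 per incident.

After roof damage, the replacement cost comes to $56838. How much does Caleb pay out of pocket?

Less the $500 deductible: $56838 − $500 = $56338.
$56338 exceeds the $56138 limit, so the insurer pays the limit: $56138.
Homeowner's share is the uncovered remainder: $56838 − $56138 = $700.

$700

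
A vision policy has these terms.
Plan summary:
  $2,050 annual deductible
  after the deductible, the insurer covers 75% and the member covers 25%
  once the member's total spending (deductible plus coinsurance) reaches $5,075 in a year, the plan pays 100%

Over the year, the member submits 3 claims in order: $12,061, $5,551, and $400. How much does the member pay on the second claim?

$522.25

Claim 1 ($12,061): $2,050 to deductible, leaving $10,011; member's 25% is $2,502.75. Cost to member: $4,552.75. OOP to date $4,552.75.
Claim 2 ($5,551): deductible met; 25% of $5,551 = $1,387.75. Adding that to $4,552.75 gives $5,940.50, past the $5,075 cap; member pays only $5,075 − $4,552.75 = $522.25.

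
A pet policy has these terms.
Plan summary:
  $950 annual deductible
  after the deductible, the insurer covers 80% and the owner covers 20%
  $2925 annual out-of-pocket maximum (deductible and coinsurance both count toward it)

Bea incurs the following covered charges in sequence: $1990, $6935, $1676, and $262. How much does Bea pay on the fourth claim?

#1 ($1990): $950 finishes the deductible; $1040 goes to coinsurance; 20% of $1040 = $208. Owner pays $1158; OOP now $1158.
#2 ($6935): deductible already satisfied, so owner's share is 20% × $6935 = $1387. Owner owes $1387 (running OOP $2545).
#3 ($1676): deductible already satisfied, so owner's share is 20% × $1676 = $335.20. Owner pays $335.20; OOP now $2880.20.
#4 ($262): deductible met; 20% of $262 = $52.40. OOP would hit $2932.60 > $2925, so the cap limits the owner to $2925 − $2880.20 = $44.80.

$44.80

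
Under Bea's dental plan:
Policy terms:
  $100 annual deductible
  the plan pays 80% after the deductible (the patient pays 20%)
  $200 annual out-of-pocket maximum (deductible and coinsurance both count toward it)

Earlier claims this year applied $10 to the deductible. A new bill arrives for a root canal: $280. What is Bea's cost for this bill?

$10 of the $100 deductible is already met, leaving $90.
After the $90 deductible portion, $280 − $90 = $190 is subject to coinsurance.
Coinsurance: $190 × 20% = $38.
So the patient owes $90 + $38 = $128 before any cap.
Total out-of-pocket so far would be $10 + $128 = $138, below the $200 cap — no reduction.

$128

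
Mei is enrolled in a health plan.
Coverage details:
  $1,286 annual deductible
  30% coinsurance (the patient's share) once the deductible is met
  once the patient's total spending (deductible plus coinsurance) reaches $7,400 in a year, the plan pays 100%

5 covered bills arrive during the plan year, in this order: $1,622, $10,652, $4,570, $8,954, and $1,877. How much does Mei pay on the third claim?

$1,371

Claim 1 — $1,622: $1,286 to deductible, leaving $336; patient's 30% is $100.80. Patient owes $1,386.80 (running OOP $1,386.80).
Claim 2 — $10,652: 30% coinsurance on $10,652 = $3,195.60. Patient pays $3,195.60; OOP now $4,582.40.
Claim 3 — $4,570: deductible already satisfied, so patient's share is 30% × $4,570 = $1,371. Patient owes $1,371 (running OOP $5,953.40).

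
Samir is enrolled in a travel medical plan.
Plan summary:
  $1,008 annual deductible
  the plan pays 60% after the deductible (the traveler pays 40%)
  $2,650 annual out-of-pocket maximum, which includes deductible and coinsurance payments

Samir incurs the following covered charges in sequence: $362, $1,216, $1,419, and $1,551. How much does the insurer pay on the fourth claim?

$930.60

Bill 1, $362: fully absorbed by the deductible. Cost to traveler: $362. OOP to date $362. Plan pays $362 − $362 = $0.
Bill 2, $1,216: $646 finishes the deductible; $570 goes to coinsurance; coinsurance $570 × 40% = $228. Cost to traveler: $874. OOP to date $1,236. Plan pays $1,216 − $874 = $342.
Bill 3, $1,419: deductible already satisfied, so traveler's share is 40% × $1,419 = $567.60. Traveler owes $567.60 (running OOP $1,803.60). Insurer: $1,419 − $567.60 = $851.40.
Bill 4, $1,551: 40% coinsurance on $1,551 = $620.40. Traveler pays $620.40; OOP now $2,424. Plan pays $1,551 − $620.40 = $930.60.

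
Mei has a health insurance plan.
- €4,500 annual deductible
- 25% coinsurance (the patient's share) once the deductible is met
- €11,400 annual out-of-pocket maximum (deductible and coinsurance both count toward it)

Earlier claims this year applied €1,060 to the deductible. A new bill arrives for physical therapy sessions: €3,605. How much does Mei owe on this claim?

Remaining deductible: €4,500 − €1,060 = €3,440.
That leaves €3,605 − €3,440 = €165 for coinsurance.
Patient's 25% share of €165 is €41.25.
So the patient owes €3,440 + €41.25 = €3,481.25 before any cap.
Total out-of-pocket so far would be €1,060 + €3,481.25 = €4,541.25, below the €11,400 cap — no reduction.

€3,481.25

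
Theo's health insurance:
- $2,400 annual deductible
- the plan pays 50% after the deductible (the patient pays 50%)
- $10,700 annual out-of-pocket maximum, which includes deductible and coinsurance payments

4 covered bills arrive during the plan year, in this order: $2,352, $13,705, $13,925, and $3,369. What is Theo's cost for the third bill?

$1,471.50

#1 ($2,352): fully absorbed by the deductible. Cost to patient: $2,352. OOP to date $2,352.
#2 ($13,705): deductible takes $48, $13,657 remains; patient's 50% is $6,828.50. Cost to patient: $6,876.50. OOP to date $9,228.50.
#3 ($13,925): deductible already satisfied, so patient's share is 50% × $13,925 = $6,962.50. OOP would hit $16,191 > $10,700, so the cap limits the patient to $10,700 − $9,228.50 = $1,471.50.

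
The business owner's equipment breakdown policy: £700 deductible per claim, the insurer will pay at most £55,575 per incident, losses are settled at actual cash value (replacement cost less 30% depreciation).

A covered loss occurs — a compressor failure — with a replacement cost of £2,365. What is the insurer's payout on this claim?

Actual cash value after 30% depreciation: £2,365 × 70% = £1,655.50.
Less the £700 deductible: £1,655.50 − £700 = £955.50.
£955.50 ≤ £55,575, so the limit doesn't bind; insurer pays £955.50.

£955.50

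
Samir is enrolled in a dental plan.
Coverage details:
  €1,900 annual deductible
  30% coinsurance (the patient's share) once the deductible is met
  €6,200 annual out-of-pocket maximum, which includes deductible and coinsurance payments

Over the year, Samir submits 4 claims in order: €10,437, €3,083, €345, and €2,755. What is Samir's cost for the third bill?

#1 (€10,437): €1,900 finishes the deductible; €8,537 goes to coinsurance; 30% of €8,537 = €2,561.10. Cost to patient: €4,461.10. OOP to date €4,461.10.
#2 (€3,083): deductible met; 30% of €3,083 = €924.90. Patient owes €924.90 (running OOP €5,386).
#3 (€345): deductible already satisfied, so patient's share is 30% × €345 = €103.50. Cost to patient: €103.50. OOP to date €5,489.50.

€103.50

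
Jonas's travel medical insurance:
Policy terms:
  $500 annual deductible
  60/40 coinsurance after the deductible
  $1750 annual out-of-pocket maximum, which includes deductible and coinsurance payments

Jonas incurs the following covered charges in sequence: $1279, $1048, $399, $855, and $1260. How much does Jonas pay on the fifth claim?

$17.60

#1 ($1279): $500 to deductible, leaving $779; traveler's 40% is $311.60. Traveler owes $811.60 (running OOP $811.60).
#2 ($1048): deductible already satisfied, so traveler's share is 40% × $1048 = $419.20. Traveler pays $419.20; OOP now $1230.80.
#3 ($399): deductible already satisfied, so traveler's share is 40% × $399 = $159.60. Traveler owes $159.60 (running OOP $1390.40).
#4 ($855): deductible met; 40% of $855 = $342. Traveler owes $342 (running OOP $1732.40).
#5 ($1260): deductible met; 40% of $1260 = $504. That would push OOP to $2236.40, over the $1750 cap, so traveler pays $1750 − $1732.40 = $17.60.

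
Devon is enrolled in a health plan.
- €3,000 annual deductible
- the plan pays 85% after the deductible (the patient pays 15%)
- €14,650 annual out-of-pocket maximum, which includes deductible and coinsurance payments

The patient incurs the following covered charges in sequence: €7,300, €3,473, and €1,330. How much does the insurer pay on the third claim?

#1 (€7,300): deductible takes €3,000, €4,300 remains; patient's 15% is €645. Patient pays €3,645; OOP now €3,645. Plan pays €7,300 − €3,645 = €3,655.
#2 (€3,473): deductible already satisfied, so patient's share is 15% × €3,473 = €520.95. Patient pays €520.95; OOP now €4,165.95. Plan pays €3,473 − €520.95 = €2,952.05.
#3 (€1,330): deductible already satisfied, so patient's share is 15% × €1,330 = €199.50. Cost to patient: €199.50. OOP to date €4,365.45. Insurer: €1,330 − €199.50 = €1,130.50.

€1,130.50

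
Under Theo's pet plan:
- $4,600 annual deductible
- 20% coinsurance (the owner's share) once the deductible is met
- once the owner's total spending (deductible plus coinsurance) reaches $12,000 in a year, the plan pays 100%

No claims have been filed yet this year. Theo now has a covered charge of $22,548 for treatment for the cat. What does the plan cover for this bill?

$14,358.40

Deductible not yet touched, so the first $4,600 of the bill goes to the deductible.
That leaves $22,548 − $4,600 = $17,948 for coinsurance.
Coinsurance: $17,948 × 20% = $3,589.60.
So the owner owes $4,600 + $3,589.60 = $8,189.60 before any cap.
Year-to-date out-of-pocket becomes $0 + $8,189.60 = $8,189.60, still under the $12,000 maximum, so no cap applies.
The plan picks up $22,548 − $8,189.60 = $14,358.40.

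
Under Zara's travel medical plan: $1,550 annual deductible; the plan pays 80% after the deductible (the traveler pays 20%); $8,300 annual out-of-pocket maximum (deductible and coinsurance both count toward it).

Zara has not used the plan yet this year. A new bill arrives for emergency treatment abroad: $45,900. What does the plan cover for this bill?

The full $1,550 deductible is still open; $1,550 of this bill applies to it.
After the $1,550 deductible portion, $45,900 − $1,550 = $44,350 is subject to coinsurance.
20% of $44,350 = $8,870 falls to the traveler.
That puts the traveler's cost at $1,550 + $8,870 = $10,420 before any cap.
That would bring total out-of-pocket to $10,420, past the $8,300 cap. The traveler is capped at $8,300 − $0 = $8,300 on this claim.
The insurer covers the remainder: $45,900 − $8,300 = $37,600.

$37,600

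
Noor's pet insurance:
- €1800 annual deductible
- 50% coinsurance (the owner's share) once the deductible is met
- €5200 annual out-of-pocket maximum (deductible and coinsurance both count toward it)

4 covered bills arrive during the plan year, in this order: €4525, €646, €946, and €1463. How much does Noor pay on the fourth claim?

#1 (€4525): deductible takes €1800, €2725 remains; coinsurance €2725 × 50% = €1362.50. Owner owes €3162.50 (running OOP €3162.50).
#2 (€646): deductible already satisfied, so owner's share is 50% × €646 = €323. Cost to owner: €323. OOP to date €3485.50.
#3 (€946): 50% coinsurance on €946 = €473. Owner owes €473 (running OOP €3958.50).
#4 (€1463): deductible met; 50% of €1463 = €731.50. Owner owes €731.50 (running OOP €4690).

€731.50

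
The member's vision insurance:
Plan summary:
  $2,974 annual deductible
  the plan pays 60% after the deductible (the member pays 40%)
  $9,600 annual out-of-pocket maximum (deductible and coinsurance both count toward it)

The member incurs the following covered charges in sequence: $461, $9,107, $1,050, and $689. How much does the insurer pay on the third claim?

Claim 1 — $461: fully absorbed by the deductible. Cost to member: $461. OOP to date $461. Insurer: $461 − $461 = $0.
Claim 2 — $9,107: $2,513 to deductible, leaving $6,594; 40% of $6,594 = $2,637.60. Member owes $5,150.60 (running OOP $5,611.60). Plan pays $9,107 − $5,150.60 = $3,956.40.
Claim 3 — $1,050: 40% coinsurance on $1,050 = $420. Member pays $420; OOP now $6,031.60. Insurer: $1,050 − $420 = $630.

$630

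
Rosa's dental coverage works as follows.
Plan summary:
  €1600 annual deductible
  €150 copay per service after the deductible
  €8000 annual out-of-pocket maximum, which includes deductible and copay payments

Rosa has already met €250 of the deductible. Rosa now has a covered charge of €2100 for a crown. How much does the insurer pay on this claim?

Remaining deductible: €1600 − €250 = €1350.
That leaves €2100 − €1350 = €750 for the copay.
Copay on this service: €150.
So the patient owes €1350 + €150 = €1500 before any cap.
Total out-of-pocket so far would be €250 + €1500 = €1750, below the €8000 cap — no reduction.
The insurer covers the remainder: €2100 − €1500 = €600.

€600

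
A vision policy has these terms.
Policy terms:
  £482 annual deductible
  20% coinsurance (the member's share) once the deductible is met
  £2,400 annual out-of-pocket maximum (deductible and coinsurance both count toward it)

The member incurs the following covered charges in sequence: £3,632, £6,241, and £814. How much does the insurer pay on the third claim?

#1 (£3,632): £482 finishes the deductible; £3,150 goes to coinsurance; coinsurance £3,150 × 20% = £630. Member owes £1,112 (running OOP £1,112). Insurer: £3,632 − £1,112 = £2,520.
#2 (£6,241): deductible met; 20% of £6,241 = £1,248.20. Cost to member: £1,248.20. OOP to date £2,360.20. Plan pays £6,241 − £1,248.20 = £4,992.80.
#3 (£814): deductible met; 20% of £814 = £162.80. OOP would hit £2,523 > £2,400, so the cap limits the member to £2,400 − £2,360.20 = £39.80. Insurer: £814 − £39.80 = £774.20.

£774.20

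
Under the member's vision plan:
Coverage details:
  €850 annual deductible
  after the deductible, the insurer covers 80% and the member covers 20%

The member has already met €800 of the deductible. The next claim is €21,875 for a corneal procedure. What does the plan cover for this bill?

€17,460

€800 of the €850 deductible is already met, leaving €50.
The remaining €21,825 (= €21,875 − €50) moves to coinsurance.
Member's 20% share of €21,825 is €4,365.
That puts the member's cost at €50 + €4,365 = €4,415.
Insurer pays the balance: €21,875 − €4,415 = €17,460.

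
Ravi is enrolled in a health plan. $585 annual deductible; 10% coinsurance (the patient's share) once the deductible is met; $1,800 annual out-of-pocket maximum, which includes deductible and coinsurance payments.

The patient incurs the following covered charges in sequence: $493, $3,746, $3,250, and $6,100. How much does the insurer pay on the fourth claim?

$5,575.40

Claim 1 — $493: entire amount goes to the deductible. Patient owes $493 (running OOP $493). Plan pays $493 − $493 = $0.
Claim 2 — $3,746: $92 to deductible, leaving $3,654; coinsurance $3,654 × 10% = $365.40. Patient pays $457.40; OOP now $950.40. Plan pays $3,746 − $457.40 = $3,288.60.
Claim 3 — $3,250: deductible met; 10% of $3,250 = $325. Cost to patient: $325. OOP to date $1,275.40. Insurer: $3,250 − $325 = $2,925.
Claim 4 — $6,100: 10% coinsurance on $6,100 = $610. Adding that to $1,275.40 gives $1,885.40, past the $1,800 cap; patient pays only $1,800 − $1,275.40 = $524.60. Insurer: $6,100 − $524.60 = $5,575.40.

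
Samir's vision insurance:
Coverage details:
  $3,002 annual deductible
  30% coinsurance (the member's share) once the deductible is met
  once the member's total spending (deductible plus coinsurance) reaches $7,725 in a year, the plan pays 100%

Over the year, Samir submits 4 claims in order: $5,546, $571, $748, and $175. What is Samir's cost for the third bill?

Claim 1 ($5,546): deductible takes $3,002, $2,544 remains; 30% of $2,544 = $763.20. Cost to member: $3,765.20. OOP to date $3,765.20.
Claim 2 ($571): deductible already satisfied, so member's share is 30% × $571 = $171.30. Member pays $171.30; OOP now $3,936.50.
Claim 3 ($748): deductible met; 30% of $748 = $224.40. Member owes $224.40 (running OOP $4,160.90).

$224.40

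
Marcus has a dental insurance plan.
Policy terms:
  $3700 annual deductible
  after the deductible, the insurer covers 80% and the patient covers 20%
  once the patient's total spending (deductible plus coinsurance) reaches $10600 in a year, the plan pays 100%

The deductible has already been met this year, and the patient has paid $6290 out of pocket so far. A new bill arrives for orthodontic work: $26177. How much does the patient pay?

$4310

With the deductible met, the entire $26177 is subject to coinsurance.
20% of $26177 = $5235.40 falls to the patient.
That would bring total out-of-pocket to $11525.40, past the $10600 cap. The patient is capped at $10600 − $6290 = $4310 on this claim.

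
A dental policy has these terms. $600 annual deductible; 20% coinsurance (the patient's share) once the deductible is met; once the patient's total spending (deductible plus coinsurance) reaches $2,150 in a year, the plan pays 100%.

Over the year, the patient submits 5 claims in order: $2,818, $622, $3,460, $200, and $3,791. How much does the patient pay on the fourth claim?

$40

Claim 1 ($2,818): $600 finishes the deductible; $2,218 goes to coinsurance; 20% of $2,218 = $443.60. Patient owes $1,043.60 (running OOP $1,043.60).
Claim 2 ($622): deductible met; 20% of $622 = $124.40. Cost to patient: $124.40. OOP to date $1,168.
Claim 3 ($3,460): deductible already satisfied, so patient's share is 20% × $3,460 = $692. Patient pays $692; OOP now $1,860.
Claim 4 ($200): deductible met; 20% of $200 = $40. Cost to patient: $40. OOP to date $1,900.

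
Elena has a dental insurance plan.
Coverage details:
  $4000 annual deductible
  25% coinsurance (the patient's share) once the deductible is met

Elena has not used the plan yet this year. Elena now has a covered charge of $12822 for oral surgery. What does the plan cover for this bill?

$6616.50

Nothing has been paid toward the $4000 deductible, so the first $4000 of this charge is applied there.
After the $4000 deductible portion, $12822 − $4000 = $8822 is subject to coinsurance.
Patient's 25% share of $8822 is $2205.50.
That puts the patient's cost at $4000 + $2205.50 = $6205.50.
Insurer pays the balance: $12822 − $6205.50 = $6616.50.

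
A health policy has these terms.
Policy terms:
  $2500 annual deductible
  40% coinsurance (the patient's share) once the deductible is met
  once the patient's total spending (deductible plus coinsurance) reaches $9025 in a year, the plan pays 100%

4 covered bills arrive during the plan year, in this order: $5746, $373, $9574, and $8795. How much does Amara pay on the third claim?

Claim 1 ($5746): $2500 finishes the deductible; $3246 goes to coinsurance; patient's 40% is $1298.40. Patient owes $3798.40 (running OOP $3798.40).
Claim 2 ($373): 40% coinsurance on $373 = $149.20. Patient pays $149.20; OOP now $3947.60.
Claim 3 ($9574): deductible met; 40% of $9574 = $3829.60. Cost to patient: $3829.60. OOP to date $7777.20.

$3829.60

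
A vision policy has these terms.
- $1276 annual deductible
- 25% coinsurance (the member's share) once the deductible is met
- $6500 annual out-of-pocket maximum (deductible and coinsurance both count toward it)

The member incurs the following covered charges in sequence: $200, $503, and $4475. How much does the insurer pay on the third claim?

#1 ($200): all of it applies to the deductible. Member owes $200 (running OOP $200). Plan pays $200 − $200 = $0.
#2 ($503): fully absorbed by the deductible. Member owes $503 (running OOP $703). Plan pays $503 − $503 = $0.
#3 ($4475): $573 finishes the deductible; $3902 goes to coinsurance; 25% of $3902 = $975.50. Member pays $1548.50; OOP now $2251.50. Insurer: $4475 − $1548.50 = $2926.50.

$2926.50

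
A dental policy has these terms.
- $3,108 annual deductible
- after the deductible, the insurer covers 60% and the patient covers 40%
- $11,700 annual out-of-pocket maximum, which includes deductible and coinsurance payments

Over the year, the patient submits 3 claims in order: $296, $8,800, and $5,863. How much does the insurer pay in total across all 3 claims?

$7,110.60

Bill 1, $296: entire amount goes to the deductible. Patient pays $296; OOP now $296. Insurer: $296 − $296 = $0.
Bill 2, $8,800: deductible takes $2,812, $5,988 remains; 40% of $5,988 = $2,395.20. Patient pays $5,207.20; OOP now $5,503.20. Insurer: $8,800 − $5,207.20 = $3,592.80.
Bill 3, $5,863: deductible met; 40% of $5,863 = $2,345.20. Cost to patient: $2,345.20. OOP to date $7,848.40. Insurer: $5,863 − $2,345.20 = $3,517.80.
Insurer total = bills − patient's total = $14,959 − $7,848.40 = $7,110.60.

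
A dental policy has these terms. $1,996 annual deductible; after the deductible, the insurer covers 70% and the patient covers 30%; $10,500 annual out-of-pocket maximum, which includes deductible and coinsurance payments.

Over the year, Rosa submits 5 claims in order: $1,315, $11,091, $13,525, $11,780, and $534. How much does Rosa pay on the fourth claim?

Claim 1 ($1,315): all of it applies to the deductible. Patient pays $1,315; OOP now $1,315.
Claim 2 ($11,091): $681 finishes the deductible; $10,410 goes to coinsurance; coinsurance $10,410 × 30% = $3,123. Patient owes $3,804 (running OOP $5,119).
Claim 3 ($13,525): deductible met; 30% of $13,525 = $4,057.50. Patient owes $4,057.50 (running OOP $9,176.50).
Claim 4 ($11,780): deductible already satisfied, so patient's share is 30% × $11,780 = $3,534. That would push OOP to $12,710.50, over the $10,500 cap, so patient pays $10,500 − $9,176.50 = $1,323.50.

$1,323.50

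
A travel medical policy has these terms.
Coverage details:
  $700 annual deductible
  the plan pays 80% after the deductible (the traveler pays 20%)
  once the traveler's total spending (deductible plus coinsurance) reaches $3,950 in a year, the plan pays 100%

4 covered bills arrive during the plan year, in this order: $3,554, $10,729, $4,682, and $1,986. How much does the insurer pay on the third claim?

$4,148.60

Claim 1 — $3,554: deductible takes $700, $2,854 remains; 20% of $2,854 = $570.80. Traveler pays $1,270.80; OOP now $1,270.80. Insurer: $3,554 − $1,270.80 = $2,283.20.
Claim 2 — $10,729: deductible already satisfied, so traveler's share is 20% × $10,729 = $2,145.80. Traveler pays $2,145.80; OOP now $3,416.60. Plan pays $10,729 − $2,145.80 = $8,583.20.
Claim 3 — $4,682: deductible met; 20% of $4,682 = $936.40. That would push OOP to $4,353, over the $3,950 cap, so traveler pays $3,950 − $3,416.60 = $533.40. Plan pays $4,682 − $533.40 = $4,148.60.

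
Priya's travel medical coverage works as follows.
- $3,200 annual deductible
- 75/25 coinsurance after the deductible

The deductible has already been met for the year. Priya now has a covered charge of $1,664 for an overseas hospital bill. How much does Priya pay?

The deductible is already satisfied, so the full bill goes to coinsurance.
Traveler's 25% share of $1,664 is $416.

$416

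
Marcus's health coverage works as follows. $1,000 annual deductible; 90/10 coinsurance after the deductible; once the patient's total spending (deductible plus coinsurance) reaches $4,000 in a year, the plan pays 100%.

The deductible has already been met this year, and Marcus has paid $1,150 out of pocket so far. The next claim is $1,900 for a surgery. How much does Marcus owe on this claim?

With the deductible met, the entire $1,900 is subject to coinsurance.
Patient's 10% share of $1,900 is $190.
Year-to-date out-of-pocket becomes $1,150 + $190 = $1,340, still under the $4,000 maximum, so no cap applies.

$190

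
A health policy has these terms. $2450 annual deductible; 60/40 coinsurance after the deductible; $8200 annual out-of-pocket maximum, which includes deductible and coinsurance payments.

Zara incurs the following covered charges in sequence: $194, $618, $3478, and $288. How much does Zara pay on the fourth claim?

$115.20

Bill 1, $194: fully absorbed by the deductible. Patient pays $194; OOP now $194.
Bill 2, $618: all of it applies to the deductible. Cost to patient: $618. OOP to date $812.
Bill 3, $3478: deductible takes $1638, $1840 remains; 40% of $1840 = $736. Cost to patient: $2374. OOP to date $3186.
Bill 4, $288: deductible already satisfied, so patient's share is 40% × $288 = $115.20. Patient owes $115.20 (running OOP $3301.20).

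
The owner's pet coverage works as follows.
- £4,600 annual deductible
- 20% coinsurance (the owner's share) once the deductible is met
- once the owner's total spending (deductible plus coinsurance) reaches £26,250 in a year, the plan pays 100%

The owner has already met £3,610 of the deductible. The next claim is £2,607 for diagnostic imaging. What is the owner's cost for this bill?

£3,610 of the £4,600 deductible is already met, leaving £990.
After the £990 deductible portion, £2,607 − £990 = £1,617 is subject to coinsurance.
20% of £1,617 = £323.40 falls to the owner.
Owner responsibility before any cap: £990 + £323.40 = £1,313.40.
Year-to-date out-of-pocket becomes £3,610 + £1,313.40 = £4,923.40, still under the £26,250 maximum, so no cap applies.

£1,313.40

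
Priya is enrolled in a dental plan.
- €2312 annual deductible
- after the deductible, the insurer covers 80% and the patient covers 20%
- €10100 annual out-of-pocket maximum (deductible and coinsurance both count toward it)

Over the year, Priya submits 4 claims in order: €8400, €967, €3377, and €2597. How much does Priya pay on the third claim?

Bill 1, €8400: €2312 finishes the deductible; €6088 goes to coinsurance; coinsurance €6088 × 20% = €1217.60. Patient owes €3529.60 (running OOP €3529.60).
Bill 2, €967: deductible met; 20% of €967 = €193.40. Patient pays €193.40; OOP now €3723.
Bill 3, €3377: deductible already satisfied, so patient's share is 20% × €3377 = €675.40. Patient pays €675.40; OOP now €4398.40.

€675.40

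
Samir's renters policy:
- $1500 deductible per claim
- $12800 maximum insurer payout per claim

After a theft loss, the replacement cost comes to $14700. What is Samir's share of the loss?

After the deductible, $14700 − $1500 = $13200 remains.
Since $13200 > $12800, the payout is capped at $12800.
The tenant bears the rest of the original loss: $14700 − $12800 = $1900.

$1900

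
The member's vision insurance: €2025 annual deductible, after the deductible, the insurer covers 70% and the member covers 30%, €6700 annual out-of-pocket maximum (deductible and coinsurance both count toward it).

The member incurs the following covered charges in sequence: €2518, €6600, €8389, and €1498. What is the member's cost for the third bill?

#1 (€2518): deductible takes €2025, €493 remains; coinsurance €493 × 30% = €147.90. Member owes €2172.90 (running OOP €2172.90).
#2 (€6600): deductible already satisfied, so member's share is 30% × €6600 = €1980. Member pays €1980; OOP now €4152.90.
#3 (€8389): 30% coinsurance on €8389 = €2516.70. Cost to member: €2516.70. OOP to date €6669.60.

€2516.70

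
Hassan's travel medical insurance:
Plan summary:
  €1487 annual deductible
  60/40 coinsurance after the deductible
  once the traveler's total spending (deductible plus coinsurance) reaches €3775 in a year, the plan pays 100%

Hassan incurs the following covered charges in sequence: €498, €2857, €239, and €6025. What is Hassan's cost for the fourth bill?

Claim 1 — €498: entire amount goes to the deductible. Traveler owes €498 (running OOP €498).
Claim 2 — €2857: deductible takes €989, €1868 remains; coinsurance €1868 × 40% = €747.20. Traveler pays €1736.20; OOP now €2234.20.
Claim 3 — €239: 40% coinsurance on €239 = €95.60. Traveler pays €95.60; OOP now €2329.80.
Claim 4 — €6025: 40% coinsurance on €6025 = €2410. That would push OOP to €4739.80, over the €3775 cap, so traveler pays €3775 − €2329.80 = €1445.20.

€1445.20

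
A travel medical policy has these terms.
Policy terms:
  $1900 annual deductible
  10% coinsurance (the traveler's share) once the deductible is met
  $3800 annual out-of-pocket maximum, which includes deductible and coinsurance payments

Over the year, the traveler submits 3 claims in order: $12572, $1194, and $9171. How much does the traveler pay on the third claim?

$713.40

#1 ($12572): deductible takes $1900, $10672 remains; traveler's 10% is $1067.20. Traveler pays $2967.20; OOP now $2967.20.
#2 ($1194): 10% coinsurance on $1194 = $119.40. Cost to traveler: $119.40. OOP to date $3086.60.
#3 ($9171): deductible met; 10% of $9171 = $917.10. OOP would hit $4003.70 > $3800, so the cap limits the traveler to $3800 − $3086.60 = $713.40.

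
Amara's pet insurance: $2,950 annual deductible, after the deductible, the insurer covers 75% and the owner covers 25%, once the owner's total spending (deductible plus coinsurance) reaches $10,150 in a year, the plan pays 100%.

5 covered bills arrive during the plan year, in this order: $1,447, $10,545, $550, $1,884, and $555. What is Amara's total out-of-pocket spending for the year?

$5,957.75

Bill 1, $1,447: entire amount goes to the deductible. Owner pays $1,447; OOP now $1,447.
Bill 2, $10,545: $1,503 finishes the deductible; $9,042 goes to coinsurance; owner's 25% is $2,260.50. Owner pays $3,763.50; OOP now $5,210.50.
Bill 3, $550: 25% coinsurance on $550 = $137.50. Owner owes $137.50 (running OOP $5,348).
Bill 4, $1,884: deductible already satisfied, so owner's share is 25% × $1,884 = $471. Owner pays $471; OOP now $5,819.
Bill 5, $555: deductible already satisfied, so owner's share is 25% × $555 = $138.75. Owner pays $138.75; OOP now $5,957.75.
Total paid by the owner: $1,447 + $3,763.50 + $137.50 + $471 + $138.75 = $5,957.75.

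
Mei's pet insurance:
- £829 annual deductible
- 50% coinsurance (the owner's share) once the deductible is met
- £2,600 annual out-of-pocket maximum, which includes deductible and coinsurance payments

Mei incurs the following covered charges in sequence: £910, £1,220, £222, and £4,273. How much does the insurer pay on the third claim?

Claim 1 (£910): £829 to deductible, leaving £81; owner's 50% is £40.50. Owner owes £869.50 (running OOP £869.50). Plan pays £910 − £869.50 = £40.50.
Claim 2 (£1,220): deductible met; 50% of £1,220 = £610. Owner pays £610; OOP now £1,479.50. Insurer: £1,220 − £610 = £610.
Claim 3 (£222): deductible already satisfied, so owner's share is 50% × £222 = £111. Cost to owner: £111. OOP to date £1,590.50. Plan pays £222 − £111 = £111.

£111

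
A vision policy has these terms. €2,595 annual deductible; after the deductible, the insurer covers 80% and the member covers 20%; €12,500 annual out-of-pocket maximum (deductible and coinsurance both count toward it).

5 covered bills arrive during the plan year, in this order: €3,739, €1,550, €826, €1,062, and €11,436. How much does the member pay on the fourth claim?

€212.40

Claim 1 (€3,739): €2,595 finishes the deductible; €1,144 goes to coinsurance; member's 20% is €228.80. Member pays €2,823.80; OOP now €2,823.80.
Claim 2 (€1,550): deductible already satisfied, so member's share is 20% × €1,550 = €310. Member pays €310; OOP now €3,133.80.
Claim 3 (€826): 20% coinsurance on €826 = €165.20. Member pays €165.20; OOP now €3,299.
Claim 4 (€1,062): deductible met; 20% of €1,062 = €212.40. Member pays €212.40; OOP now €3,511.40.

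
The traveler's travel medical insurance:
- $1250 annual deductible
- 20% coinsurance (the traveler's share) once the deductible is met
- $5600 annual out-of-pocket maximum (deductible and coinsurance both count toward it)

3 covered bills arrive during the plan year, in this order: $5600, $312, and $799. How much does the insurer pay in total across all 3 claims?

$4368.80

#1 ($5600): $1250 to deductible, leaving $4350; 20% of $4350 = $870. Cost to traveler: $2120. OOP to date $2120. Insurer: $5600 − $2120 = $3480.
#2 ($312): deductible already satisfied, so traveler's share is 20% × $312 = $62.40. Traveler owes $62.40 (running OOP $2182.40). Insurer: $312 − $62.40 = $249.60.
#3 ($799): deductible met; 20% of $799 = $159.80. Traveler owes $159.80 (running OOP $2342.20). Plan pays $799 − $159.80 = $639.20.
Insurer total: $3480 + $249.60 + $639.20 = $4368.80.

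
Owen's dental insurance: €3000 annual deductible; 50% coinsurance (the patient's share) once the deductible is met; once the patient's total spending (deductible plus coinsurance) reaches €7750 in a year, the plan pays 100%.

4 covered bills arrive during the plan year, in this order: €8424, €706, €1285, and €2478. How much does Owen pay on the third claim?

Claim 1 — €8424: €3000 to deductible, leaving €5424; patient's 50% is €2712. Patient owes €5712 (running OOP €5712).
Claim 2 — €706: deductible already satisfied, so patient's share is 50% × €706 = €353. Patient owes €353 (running OOP €6065).
Claim 3 — €1285: deductible already satisfied, so patient's share is 50% × €1285 = €642.50. Patient owes €642.50 (running OOP €6707.50).

€642.50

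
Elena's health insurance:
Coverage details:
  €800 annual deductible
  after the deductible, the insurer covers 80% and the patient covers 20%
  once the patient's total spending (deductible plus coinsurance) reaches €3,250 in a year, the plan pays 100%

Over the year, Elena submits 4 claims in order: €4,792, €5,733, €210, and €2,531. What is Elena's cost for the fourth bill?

Claim 1 (€4,792): €800 finishes the deductible; €3,992 goes to coinsurance; coinsurance €3,992 × 20% = €798.40. Patient pays €1,598.40; OOP now €1,598.40.
Claim 2 (€5,733): deductible met; 20% of €5,733 = €1,146.60. Patient owes €1,146.60 (running OOP €2,745).
Claim 3 (€210): 20% coinsurance on €210 = €42. Patient pays €42; OOP now €2,787.
Claim 4 (€2,531): deductible met; 20% of €2,531 = €506.20. Adding that to €2,787 gives €3,293.20, past the €3,250 cap; patient pays only €3,250 − €2,787 = €463.

€463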